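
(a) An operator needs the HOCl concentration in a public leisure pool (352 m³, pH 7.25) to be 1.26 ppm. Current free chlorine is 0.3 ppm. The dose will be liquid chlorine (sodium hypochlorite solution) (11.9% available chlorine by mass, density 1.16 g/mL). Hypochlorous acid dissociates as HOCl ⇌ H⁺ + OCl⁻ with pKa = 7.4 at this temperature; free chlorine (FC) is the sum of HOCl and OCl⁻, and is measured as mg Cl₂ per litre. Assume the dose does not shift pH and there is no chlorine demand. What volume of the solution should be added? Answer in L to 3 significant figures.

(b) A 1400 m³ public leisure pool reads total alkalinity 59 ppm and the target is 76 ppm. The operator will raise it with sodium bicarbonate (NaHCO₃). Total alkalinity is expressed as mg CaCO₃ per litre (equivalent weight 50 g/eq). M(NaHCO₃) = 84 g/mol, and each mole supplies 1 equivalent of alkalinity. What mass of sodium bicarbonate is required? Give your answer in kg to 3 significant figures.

(a) 4.72 L; (b) 40.0 kg

(a) Volume: 352 m³ = 352,000 L.
(a) [OCl⁻]/[HOCl] = 10^(pH − pKa) = 10^(7.25 − 7.4) = 0.7079; fraction as HOCl = 1/(1 + 0.7079) = 0.5855.
(a) Free chlorine required for 1.26 ppm HOCl: 1.26 / 0.5855 = 2.152 ppm.
(a) FC to add: 2.152 − 0.3 = 1.852 mg/L as Cl₂.
(a) Cl₂ equivalent: 1.852 mg/L × 352,000 L = 651.9 g.
(a) Product at 11.9% available Cl: 651.9 / 0.119 = 5478 g.
(a) Volume: 5478 g ÷ 1.16 g/mL = 4723 mL.

(b) Volume: 1400 m³ = 1,400,000 L.
(b) Alkalinity to add: (76 − 59) = 17 mg/L as CaCO₃ × 1,400,000 L = 23,800 g as CaCO₃.
(b) Equivalents: 23,800 g ÷ 50 g/eq = 476 eq.
(b) NaHCO₃ supplies 1 eq per mole → 476 mol.
(b) Mass: 476 mol × 84 g/mol = 39,980 g.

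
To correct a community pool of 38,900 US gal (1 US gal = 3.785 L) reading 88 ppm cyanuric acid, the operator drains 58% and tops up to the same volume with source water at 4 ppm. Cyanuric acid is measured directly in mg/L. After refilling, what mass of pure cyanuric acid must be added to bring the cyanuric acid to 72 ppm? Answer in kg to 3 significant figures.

4.82 kg

Volume: 38,900 US gal × 3.785 L/gal = 147,236 L.
After draining 58% and refilling: 88 × 0.42 + 4 × 0.58 = 39.28 ppm.
Deficit to target: 72 − 39.28 = 32.72 mg/L.
Mass: 32.72 mg/L × 147,236 L = 4818 g cyanuric acid.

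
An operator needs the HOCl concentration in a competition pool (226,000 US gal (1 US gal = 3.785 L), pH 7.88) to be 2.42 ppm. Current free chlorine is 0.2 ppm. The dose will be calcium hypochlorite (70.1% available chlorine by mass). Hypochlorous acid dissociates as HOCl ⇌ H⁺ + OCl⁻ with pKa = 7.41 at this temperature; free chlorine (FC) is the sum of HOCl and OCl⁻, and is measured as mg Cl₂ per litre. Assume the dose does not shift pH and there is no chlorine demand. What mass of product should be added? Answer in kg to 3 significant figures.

Volume: 226,000 US gal × 3.785 L/gal = 855,410 L.
[OCl⁻]/[HOCl] = 10^(pH − pKa) = 10^(7.88 − 7.41) = 2.951; fraction as HOCl = 1/(1 + 2.951) = 0.2531.
Free chlorine required for 2.42 ppm HOCl: 2.42 / 0.2531 = 9.562 ppm.
FC to add: 9.562 − 0.2 = 9.362 mg/L as Cl₂.
Cl₂ equivalent: 9.362 mg/L × 855,410 L = 8008 g.
Product at 70.1% available Cl: 8008 / 0.701 = 11,420 g.

11.4 kg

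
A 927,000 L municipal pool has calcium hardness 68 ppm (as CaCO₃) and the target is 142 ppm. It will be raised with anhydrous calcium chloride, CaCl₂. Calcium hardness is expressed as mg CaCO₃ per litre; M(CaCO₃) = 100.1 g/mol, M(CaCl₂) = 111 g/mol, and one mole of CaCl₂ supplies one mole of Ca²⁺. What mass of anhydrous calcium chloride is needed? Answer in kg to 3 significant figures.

Hardness to add: (142 − 68) = 74 mg/L as CaCO₃ × 927,000 L = 68,600 g as CaCO₃.
Moles of Ca²⁺ (1 mol Ca²⁺ ≡ 1 mol CaCO₃): 68,600 / 100.1 g/mol = 685.3 mol.
Mass of CaCl₂: 685.3 × 111 = 76,070 g.

76.1 kg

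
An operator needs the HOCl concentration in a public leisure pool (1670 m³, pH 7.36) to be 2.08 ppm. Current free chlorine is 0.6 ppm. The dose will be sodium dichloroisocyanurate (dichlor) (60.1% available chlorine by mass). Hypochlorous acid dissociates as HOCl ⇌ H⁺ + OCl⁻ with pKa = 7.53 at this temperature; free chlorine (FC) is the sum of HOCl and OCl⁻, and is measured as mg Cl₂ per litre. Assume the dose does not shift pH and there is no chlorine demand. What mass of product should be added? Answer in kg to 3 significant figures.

Volume: 1670 m³ = 1,670,000 L.
[OCl⁻]/[HOCl] = 10^(pH − pKa) = 10^(7.36 − 7.53) = 0.6761; fraction as HOCl = 1/(1 + 0.6761) = 0.5966.
Free chlorine required for 2.08 ppm HOCl: 2.08 / 0.5966 = 3.486 ppm.
FC to add: 3.486 − 0.6 = 2.886 mg/L as Cl₂.
Cl₂ equivalent: 2.886 mg/L × 1,670,000 L = 4820 g.
Product at 60.1% available Cl: 4820 / 0.601 = 8020 g.

8.02 kg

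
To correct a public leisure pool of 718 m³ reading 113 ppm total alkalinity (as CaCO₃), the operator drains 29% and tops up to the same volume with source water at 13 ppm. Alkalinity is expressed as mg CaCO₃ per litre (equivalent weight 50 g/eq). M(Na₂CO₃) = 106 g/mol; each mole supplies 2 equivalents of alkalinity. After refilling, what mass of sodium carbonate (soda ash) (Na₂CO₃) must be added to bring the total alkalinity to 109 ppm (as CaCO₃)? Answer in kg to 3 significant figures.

19.0 kg

Volume: 718 m³ = 718,000 L.
After draining 29% and refilling: 113 × 0.71 + 13 × 0.29 = 84 ppm.
Deficit to target: 109 − 84 = 25 mg/L.
As CaCO₃: 25 mg/L × 718,000 L = 17,950 g; ÷ 50 g/eq ÷ 2 = 179.5 mol Na₂CO₃.
Mass: 179.5 × 106 = 19,030 g.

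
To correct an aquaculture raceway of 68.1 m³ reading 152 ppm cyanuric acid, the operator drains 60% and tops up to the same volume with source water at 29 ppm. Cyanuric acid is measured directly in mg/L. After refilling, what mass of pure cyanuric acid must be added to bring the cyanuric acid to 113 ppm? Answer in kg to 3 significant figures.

Volume: 68.1 m³ = 68,100 L.
After draining 60% and refilling: 152 × 0.40 + 29 × 0.60 = 78.2 ppm.
Deficit to target: 113 − 78.2 = 34.8 mg/L.
Mass: 34.8 mg/L × 68,100 L = 2370 g cyanuric acid.

2.37 kg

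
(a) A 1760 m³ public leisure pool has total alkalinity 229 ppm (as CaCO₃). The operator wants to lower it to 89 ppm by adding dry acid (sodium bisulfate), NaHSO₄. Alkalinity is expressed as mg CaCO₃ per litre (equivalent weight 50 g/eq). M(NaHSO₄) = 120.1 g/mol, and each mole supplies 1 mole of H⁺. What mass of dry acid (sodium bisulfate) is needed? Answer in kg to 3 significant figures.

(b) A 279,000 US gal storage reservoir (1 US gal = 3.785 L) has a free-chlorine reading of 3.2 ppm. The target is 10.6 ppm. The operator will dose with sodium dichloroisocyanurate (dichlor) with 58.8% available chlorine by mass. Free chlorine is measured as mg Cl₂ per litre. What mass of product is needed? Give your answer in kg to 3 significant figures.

(a) Volume: 1760 m³ = 1,760,000 L.
(a) Alkalinity to neutralize: (229 − 89) = 140 mg/L as CaCO₃ × 1,760,000 L = 246,400 g as CaCO₃.
(a) Equivalents of H⁺ required: 246,400 ÷ 50 g/eq = 4928 eq = 4928 mol NaHSO₄.
(a) Mass of NaHSO₄: 4928 × 120.1 = 591,900 g.

(b) Volume: 279,000 US gal × 3.785 L/gal = 1,056,015 L.
(b) Chlorine deficit: 10.6 − 3.2 = 7.4 ppm = 7.4 mg/L as Cl₂.
(b) Cl₂ equivalent needed: 7.4 mg/L × 1,056,015 L = 7,815,000 mg = 7815 g.
(b) Product at 58.8% available chlorine: 7815 / 0.588 = 13,290 g.

(a) 592 kg; (b) 13.3 kg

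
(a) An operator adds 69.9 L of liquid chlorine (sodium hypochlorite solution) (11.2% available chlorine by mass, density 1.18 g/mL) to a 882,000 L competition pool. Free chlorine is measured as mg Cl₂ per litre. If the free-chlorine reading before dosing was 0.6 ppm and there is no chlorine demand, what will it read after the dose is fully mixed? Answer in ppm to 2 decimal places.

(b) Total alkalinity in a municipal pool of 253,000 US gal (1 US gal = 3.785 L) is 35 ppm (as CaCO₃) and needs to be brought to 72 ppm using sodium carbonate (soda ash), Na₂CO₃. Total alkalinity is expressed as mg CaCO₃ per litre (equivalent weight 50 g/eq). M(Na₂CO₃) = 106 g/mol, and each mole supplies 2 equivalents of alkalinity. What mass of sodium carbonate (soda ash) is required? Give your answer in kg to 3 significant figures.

(a) Mass of solution: 69.9 L × 1000 mL/L × 1.18 g/mL = 82,480 g.
(a) Available chlorine delivered: 82,480 g × 0.112 = 9238 g as Cl₂.
(a) Concentration rise: 9238 g / 882,000 L = 10.47 mg/L = 10.47 ppm.
(a) Final FC: 0.6 + 10.47 = 11.07 ppm.

(b) Volume: 253,000 US gal × 3.785 L/gal = 957,605 L.
(b) Alkalinity to add: (72 − 35) = 37 mg/L as CaCO₃ × 957,605 L = 35,430 g as CaCO₃.
(b) Equivalents: 35,430 g ÷ 50 g/eq = 708.6 eq.
(b) Each mole of Na₂CO₃ supplies 2 eq, so 708.6 / 2 = 354.3 mol.
(b) Mass: 354.3 mol × 106 g/mol = 37,560 g.

(a) 11.07 ppm; (b) 37.6 kg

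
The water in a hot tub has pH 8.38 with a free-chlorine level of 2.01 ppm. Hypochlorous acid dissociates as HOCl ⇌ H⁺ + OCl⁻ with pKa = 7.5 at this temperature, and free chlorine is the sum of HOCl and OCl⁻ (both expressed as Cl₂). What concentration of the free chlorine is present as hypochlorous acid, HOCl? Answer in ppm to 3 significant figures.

0.234 ppm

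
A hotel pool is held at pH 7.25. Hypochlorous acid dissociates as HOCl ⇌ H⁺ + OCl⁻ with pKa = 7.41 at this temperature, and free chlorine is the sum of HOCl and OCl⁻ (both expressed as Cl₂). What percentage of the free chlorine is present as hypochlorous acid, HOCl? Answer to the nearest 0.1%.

59.1%

[OCl⁻]/[HOCl] = 10^(pH − pKa) = 10^(7.25 − 7.41) = 10^-0.16 = 0.6918.
Fraction as HOCl = 1 / (1 + 0.6918) = 0.5911.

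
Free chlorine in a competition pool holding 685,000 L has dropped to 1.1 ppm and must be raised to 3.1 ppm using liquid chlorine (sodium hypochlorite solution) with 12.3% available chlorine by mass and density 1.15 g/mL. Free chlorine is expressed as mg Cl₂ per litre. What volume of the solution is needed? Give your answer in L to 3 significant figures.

Chlorine deficit: 3.1 − 1.1 = 2 ppm = 2 mg/L as Cl₂.
Cl₂ equivalent needed: 2 mg/L × 685,000 L = 1,370,000 mg = 1370 g.
Product at 12.3% available chlorine: 1370 / 0.123 = 11,140 g.
Volume at density 1.15 g/mL: 11,140 g ÷ 1.15 g/mL = 9685 mL.

9.69 L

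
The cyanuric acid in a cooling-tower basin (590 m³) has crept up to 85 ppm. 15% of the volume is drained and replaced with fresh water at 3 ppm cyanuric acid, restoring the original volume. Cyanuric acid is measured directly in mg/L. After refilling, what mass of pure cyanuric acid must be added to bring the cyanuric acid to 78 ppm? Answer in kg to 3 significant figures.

Volume: 590 m³ = 590,000 L.
After draining 15% and refilling: 85 × 0.85 + 3 × 0.15 = 72.7 ppm.
Deficit to target: 78 − 72.7 = 5.3 mg/L.
Mass: 5.3 mg/L × 590,000 L = 3127 g cyanuric acid.

3.13 kg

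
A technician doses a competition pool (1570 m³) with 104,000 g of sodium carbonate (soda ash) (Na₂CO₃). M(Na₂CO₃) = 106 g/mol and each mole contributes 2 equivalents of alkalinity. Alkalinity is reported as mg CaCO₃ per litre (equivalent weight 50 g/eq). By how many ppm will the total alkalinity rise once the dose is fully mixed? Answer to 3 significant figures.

62.5 ppm

Volume: 1570 m³ = 1,570,000 L.
Moles of Na₂CO₃: 104,000 g ÷ 106 g/mol = 981.1 mol → 1962 eq of alkalinity.
As CaCO₃: 1962 eq × 50 g/eq = 98,110 g.
Rise: 98,110 g / 1,570,000 L × 1000 = 62.49 mg/L.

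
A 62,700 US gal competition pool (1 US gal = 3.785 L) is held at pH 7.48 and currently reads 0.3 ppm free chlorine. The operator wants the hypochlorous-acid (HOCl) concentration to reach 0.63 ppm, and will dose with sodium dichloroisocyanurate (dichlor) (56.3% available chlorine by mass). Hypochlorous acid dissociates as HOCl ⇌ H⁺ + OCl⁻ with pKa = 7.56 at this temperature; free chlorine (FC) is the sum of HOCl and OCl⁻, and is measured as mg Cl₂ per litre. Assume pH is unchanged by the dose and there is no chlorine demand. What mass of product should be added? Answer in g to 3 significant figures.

360 g

Volume: 62,700 US gal × 3.785 L/gal = 237,320 L.
[OCl⁻]/[HOCl] = 10^(pH − pKa) = 10^(7.48 − 7.56) = 0.8318; fraction as HOCl = 1/(1 + 0.8318) = 0.5459.
Free chlorine required for 0.63 ppm HOCl: 0.63 / 0.5459 = 1.154 ppm.
FC to add: 1.154 − 0.3 = 0.854 mg/L as Cl₂.
Cl₂ equivalent: 0.854 mg/L × 237,320 L = 202.7 g.
Product at 56.3% available Cl: 202.7 / 0.563 = 360 g.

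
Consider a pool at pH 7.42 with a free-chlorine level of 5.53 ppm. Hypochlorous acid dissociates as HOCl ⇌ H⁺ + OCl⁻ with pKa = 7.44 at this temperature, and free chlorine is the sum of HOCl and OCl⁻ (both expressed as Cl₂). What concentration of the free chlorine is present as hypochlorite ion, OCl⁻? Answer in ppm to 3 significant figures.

2.70 ppm

[OCl⁻]/[HOCl] = 10^(pH − pKa) = 10^(7.42 − 7.44) = 10^-0.02 = 0.955.
Fraction as HOCl = 1 / (1 + 0.955) = 0.5115.
OCl⁻ = (1 − 0.5115) × 5.53 ppm = 2.701 ppm.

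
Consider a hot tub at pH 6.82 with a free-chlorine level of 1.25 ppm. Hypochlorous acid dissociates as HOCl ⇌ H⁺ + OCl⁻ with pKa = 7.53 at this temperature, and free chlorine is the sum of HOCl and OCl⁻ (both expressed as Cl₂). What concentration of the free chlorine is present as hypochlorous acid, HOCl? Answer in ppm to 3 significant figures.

[OCl⁻]/[HOCl] = 10^(pH − pKa) = 10^(6.82 − 7.53) = 10^-0.71 = 0.195.
Fraction as HOCl = 1 / (1 + 0.195) = 0.8368.
HOCl = 0.8368 × 1.25 ppm = 1.046 ppm.

1.05 ppm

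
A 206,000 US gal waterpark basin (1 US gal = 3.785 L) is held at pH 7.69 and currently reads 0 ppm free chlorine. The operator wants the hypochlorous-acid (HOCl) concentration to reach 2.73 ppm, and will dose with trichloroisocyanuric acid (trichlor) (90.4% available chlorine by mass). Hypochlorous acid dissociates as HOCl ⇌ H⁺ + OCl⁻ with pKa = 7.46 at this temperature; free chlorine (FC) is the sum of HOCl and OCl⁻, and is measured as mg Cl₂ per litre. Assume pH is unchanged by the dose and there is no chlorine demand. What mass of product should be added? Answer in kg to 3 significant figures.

Volume: 206,000 US gal × 3.785 L/gal = 779,710 L.
[OCl⁻]/[HOCl] = 10^(pH − pKa) = 10^(7.69 − 7.46) = 1.698; fraction as HOCl = 1/(1 + 1.698) = 0.3706.
Free chlorine required for 2.73 ppm HOCl: 2.73 / 0.3706 = 7.366 ppm.
FC to add: 7.366 − 0 = 7.366 mg/L as Cl₂.
Cl₂ equivalent: 7.366 mg/L × 779,710 L = 5744 g.
Product at 90.4% available Cl: 5744 / 0.904 = 6353 g.

6.35 kg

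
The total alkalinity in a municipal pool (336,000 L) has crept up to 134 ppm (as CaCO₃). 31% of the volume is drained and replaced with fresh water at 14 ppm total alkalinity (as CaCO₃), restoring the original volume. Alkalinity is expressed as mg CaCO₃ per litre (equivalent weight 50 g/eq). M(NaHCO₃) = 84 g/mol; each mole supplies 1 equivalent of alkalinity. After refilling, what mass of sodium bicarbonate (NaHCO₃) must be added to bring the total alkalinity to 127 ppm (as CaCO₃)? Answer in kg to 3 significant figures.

17.0 kg

After draining 31% and refilling: 134 × 0.69 + 14 × 0.31 = 96.8 ppm.
Deficit to target: 127 − 96.8 = 30.2 mg/L.
As CaCO₃: 30.2 mg/L × 336,000 L = 10,150 g; ÷ 50 g/eq ÷ 1 = 202.9 mol NaHCO₃.
Mass: 202.9 × 84 = 17,050 g.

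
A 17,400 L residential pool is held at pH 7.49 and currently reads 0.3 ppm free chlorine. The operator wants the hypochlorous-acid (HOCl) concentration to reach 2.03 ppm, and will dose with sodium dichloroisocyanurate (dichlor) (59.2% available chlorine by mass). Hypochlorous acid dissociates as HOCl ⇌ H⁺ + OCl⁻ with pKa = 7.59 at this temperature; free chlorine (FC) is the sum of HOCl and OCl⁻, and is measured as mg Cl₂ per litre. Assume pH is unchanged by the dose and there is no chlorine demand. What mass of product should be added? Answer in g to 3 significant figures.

[OCl⁻]/[HOCl] = 10^(pH − pKa) = 10^(7.49 − 7.59) = 0.7943; fraction as HOCl = 1/(1 + 0.7943) = 0.5573.
Free chlorine required for 2.03 ppm HOCl: 2.03 / 0.5573 = 3.642 ppm.
FC to add: 3.642 − 0.3 = 3.342 mg/L as Cl₂.
Cl₂ equivalent: 3.342 mg/L × 17,400 L = 58.16 g.
Product at 59.2% available Cl: 58.16 / 0.592 = 98.24 g.

98.2 g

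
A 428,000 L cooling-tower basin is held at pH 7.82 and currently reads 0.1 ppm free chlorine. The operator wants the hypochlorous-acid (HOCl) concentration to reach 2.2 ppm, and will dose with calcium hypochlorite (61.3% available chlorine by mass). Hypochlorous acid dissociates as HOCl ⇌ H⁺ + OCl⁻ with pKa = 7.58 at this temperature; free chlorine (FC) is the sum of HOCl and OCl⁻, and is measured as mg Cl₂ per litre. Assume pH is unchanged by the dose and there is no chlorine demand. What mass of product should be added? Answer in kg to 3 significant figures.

[OCl⁻]/[HOCl] = 10^(pH − pKa) = 10^(7.82 − 7.58) = 1.738; fraction as HOCl = 1/(1 + 1.738) = 0.3653.
Free chlorine required for 2.2 ppm HOCl: 2.2 / 0.3653 = 6.023 ppm.
FC to add: 6.023 − 0.1 = 5.923 mg/L as Cl₂.
Cl₂ equivalent: 5.923 mg/L × 428,000 L = 2535 g.
Product at 61.3% available Cl: 2535 / 0.613 = 4136 g.

4.14 kg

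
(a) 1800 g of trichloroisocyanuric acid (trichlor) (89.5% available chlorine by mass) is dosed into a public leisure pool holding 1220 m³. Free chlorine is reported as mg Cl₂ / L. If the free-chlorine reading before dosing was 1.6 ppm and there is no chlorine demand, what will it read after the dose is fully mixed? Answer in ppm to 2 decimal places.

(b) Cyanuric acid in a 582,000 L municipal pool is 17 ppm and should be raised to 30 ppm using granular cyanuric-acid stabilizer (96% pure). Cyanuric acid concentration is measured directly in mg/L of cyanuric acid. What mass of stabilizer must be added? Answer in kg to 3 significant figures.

(a) 2.92 ppm; (b) 7.88 kg

(a) Volume: 1220 m³ = 1,220,000 L.
(a) Available chlorine delivered: 1800 g × 0.895 = 1611 g as Cl₂.
(a) Concentration rise: 1611 g / 1,220,000 L = 1.32 mg/L = 1.32 ppm.
(a) Final FC: 1.6 + 1.32 = 2.92 ppm.

(b) CYA to add: (30 − 17) = 13 mg/L × 582,000 L = 7566 g cyanuric acid.
(b) At 96% purity: 7566 / 0.96 = 7881 g product.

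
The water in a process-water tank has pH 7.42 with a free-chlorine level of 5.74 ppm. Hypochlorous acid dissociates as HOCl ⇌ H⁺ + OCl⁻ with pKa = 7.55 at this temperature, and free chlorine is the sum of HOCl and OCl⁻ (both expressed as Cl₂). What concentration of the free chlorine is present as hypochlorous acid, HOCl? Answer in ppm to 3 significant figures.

[OCl⁻]/[HOCl] = 10^(pH − pKa) = 10^(7.42 − 7.55) = 10^-0.13 = 0.7413.
Fraction as HOCl = 1 / (1 + 0.7413) = 0.5743.
HOCl = 0.5743 × 5.74 ppm = 3.296 ppm.

3.30 ppm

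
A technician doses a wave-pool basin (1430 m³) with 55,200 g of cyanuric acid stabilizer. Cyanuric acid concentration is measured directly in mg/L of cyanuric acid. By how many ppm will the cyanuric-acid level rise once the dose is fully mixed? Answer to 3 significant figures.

38.6 ppm

Volume: 1430 m³ = 1,430,000 L.
Rise: 55,200 g / 1,430,000 L × 1000 = 38.6 mg/L.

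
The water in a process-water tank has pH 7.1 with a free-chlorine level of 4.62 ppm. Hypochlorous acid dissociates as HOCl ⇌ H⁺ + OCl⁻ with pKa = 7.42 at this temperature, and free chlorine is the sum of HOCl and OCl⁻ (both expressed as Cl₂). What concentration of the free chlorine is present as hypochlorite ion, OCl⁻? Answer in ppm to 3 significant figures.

[OCl⁻]/[HOCl] = 10^(pH − pKa) = 10^(7.1 − 7.42) = 10^-0.32 = 0.4786.
Fraction as HOCl = 1 / (1 + 0.4786) = 0.6763.
OCl⁻ = (1 − 0.6763) × 4.62 ppm = 1.495 ppm.

1.50 ppm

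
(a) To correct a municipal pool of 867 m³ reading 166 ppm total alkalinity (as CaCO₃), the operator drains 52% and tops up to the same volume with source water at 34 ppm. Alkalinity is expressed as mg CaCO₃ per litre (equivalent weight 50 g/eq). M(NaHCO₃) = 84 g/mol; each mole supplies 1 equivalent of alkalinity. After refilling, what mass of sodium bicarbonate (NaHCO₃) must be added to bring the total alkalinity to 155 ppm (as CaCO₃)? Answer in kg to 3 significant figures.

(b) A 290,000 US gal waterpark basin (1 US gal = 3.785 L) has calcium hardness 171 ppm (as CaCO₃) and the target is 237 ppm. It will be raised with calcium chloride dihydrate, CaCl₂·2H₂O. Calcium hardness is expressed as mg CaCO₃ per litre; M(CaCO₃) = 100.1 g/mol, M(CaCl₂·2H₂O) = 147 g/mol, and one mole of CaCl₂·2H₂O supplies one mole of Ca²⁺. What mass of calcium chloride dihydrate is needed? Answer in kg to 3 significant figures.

(a) Volume: 867 m³ = 867,000 L.
(a) After draining 52% and refilling: 166 × 0.48 + 34 × 0.52 = 97.36 ppm.
(a) Deficit to target: 155 − 97.36 = 57.64 mg/L.
(a) As CaCO₃: 57.64 mg/L × 867,000 L = 49,970 g; ÷ 50 g/eq ÷ 1 = 999.5 mol NaHCO₃.
(a) Mass: 999.5 × 84 = 83,960 g.

(b) Volume: 290,000 US gal × 3.785 L/gal = 1,097,650 L.
(b) Hardness to add: (237 − 171) = 66 mg/L as CaCO₃ × 1,097,650 L = 72,440 g as CaCO₃.
(b) Moles of Ca²⁺ (1 mol Ca²⁺ ≡ 1 mol CaCO₃): 72,440 / 100.1 g/mol = 723.7 mol.
(b) Mass of CaCl₂·2H₂O: 723.7 × 147 = 106,400 g.

(a) 84.0 kg; (b) 106 kg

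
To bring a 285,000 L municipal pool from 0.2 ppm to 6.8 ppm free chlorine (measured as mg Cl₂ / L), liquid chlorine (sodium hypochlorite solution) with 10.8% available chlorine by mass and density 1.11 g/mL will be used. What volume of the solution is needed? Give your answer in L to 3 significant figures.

15.7 L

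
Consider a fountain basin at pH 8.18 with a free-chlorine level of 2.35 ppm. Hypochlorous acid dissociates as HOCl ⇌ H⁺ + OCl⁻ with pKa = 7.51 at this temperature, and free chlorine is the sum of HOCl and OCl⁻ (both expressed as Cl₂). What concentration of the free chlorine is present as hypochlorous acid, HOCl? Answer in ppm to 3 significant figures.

0.414 ppm

[OCl⁻]/[HOCl] = 10^(pH − pKa) = 10^(8.18 − 7.51) = 10^0.67 = 4.677.
Fraction as HOCl = 1 / (1 + 4.677) = 0.1761.
HOCl = 0.1761 × 2.35 ppm = 0.4139 ppm.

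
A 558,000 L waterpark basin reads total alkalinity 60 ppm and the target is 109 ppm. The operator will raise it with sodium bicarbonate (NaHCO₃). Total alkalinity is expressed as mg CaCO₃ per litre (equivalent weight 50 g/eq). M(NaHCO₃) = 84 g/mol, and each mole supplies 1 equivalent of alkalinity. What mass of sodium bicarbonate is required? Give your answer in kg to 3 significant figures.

45.9 kg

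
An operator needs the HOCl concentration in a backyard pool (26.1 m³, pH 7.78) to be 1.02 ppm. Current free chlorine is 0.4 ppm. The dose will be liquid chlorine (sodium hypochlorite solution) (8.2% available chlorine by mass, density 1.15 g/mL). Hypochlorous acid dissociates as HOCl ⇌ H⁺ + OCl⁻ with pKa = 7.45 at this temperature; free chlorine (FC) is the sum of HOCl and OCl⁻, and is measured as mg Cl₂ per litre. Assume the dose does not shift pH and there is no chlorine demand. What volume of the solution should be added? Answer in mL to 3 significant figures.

Volume: 26.1 m³ = 26,100 L.
[OCl⁻]/[HOCl] = 10^(pH − pKa) = 10^(7.78 − 7.45) = 2.138; fraction as HOCl = 1/(1 + 2.138) = 0.3187.
Free chlorine required for 1.02 ppm HOCl: 1.02 / 0.3187 = 3.201 ppm.
FC to add: 3.201 − 0.4 = 2.801 mg/L as Cl₂.
Cl₂ equivalent: 2.801 mg/L × 26,100 L = 73.1 g.
Product at 8.2% available Cl: 73.1 / 0.082 = 891.4 g.
Volume: 891.4 g ÷ 1.15 g/mL = 775.2 mL.

775 mL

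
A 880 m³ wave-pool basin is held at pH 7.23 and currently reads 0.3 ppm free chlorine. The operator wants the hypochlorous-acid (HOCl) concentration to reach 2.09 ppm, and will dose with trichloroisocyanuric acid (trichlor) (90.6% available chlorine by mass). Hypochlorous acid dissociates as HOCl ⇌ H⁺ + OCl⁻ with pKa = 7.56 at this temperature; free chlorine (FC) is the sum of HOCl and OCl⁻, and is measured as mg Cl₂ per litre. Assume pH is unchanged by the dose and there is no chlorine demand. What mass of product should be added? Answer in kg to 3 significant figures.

Volume: 880 m³ = 880,000 L.
[OCl⁻]/[HOCl] = 10^(pH − pKa) = 10^(7.23 − 7.56) = 0.4677; fraction as HOCl = 1/(1 + 0.4677) = 0.6813.
Free chlorine required for 2.09 ppm HOCl: 2.09 / 0.6813 = 3.068 ppm.
FC to add: 3.068 − 0.3 = 2.768 mg/L as Cl₂.
Cl₂ equivalent: 2.768 mg/L × 880,000 L = 2435 g.
Product at 90.6% available Cl: 2435 / 0.906 = 2688 g.

2.69 kg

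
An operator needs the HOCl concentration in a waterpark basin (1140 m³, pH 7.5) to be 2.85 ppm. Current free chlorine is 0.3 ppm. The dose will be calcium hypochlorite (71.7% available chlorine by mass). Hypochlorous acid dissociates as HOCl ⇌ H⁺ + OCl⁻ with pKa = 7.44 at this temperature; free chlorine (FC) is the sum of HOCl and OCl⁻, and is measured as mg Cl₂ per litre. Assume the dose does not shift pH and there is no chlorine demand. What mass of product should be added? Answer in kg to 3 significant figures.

Volume: 1140 m³ = 1,140,000 L.
[OCl⁻]/[HOCl] = 10^(pH − pKa) = 10^(7.5 − 7.44) = 1.148; fraction as HOCl = 1/(1 + 1.148) = 0.4655.
Free chlorine required for 2.85 ppm HOCl: 2.85 / 0.4655 = 6.122 ppm.
FC to add: 6.122 − 0.3 = 5.822 mg/L as Cl₂.
Cl₂ equivalent: 5.822 mg/L × 1,140,000 L = 6637 g.
Product at 71.7% available Cl: 6637 / 0.717 = 9257 g.

9.26 kg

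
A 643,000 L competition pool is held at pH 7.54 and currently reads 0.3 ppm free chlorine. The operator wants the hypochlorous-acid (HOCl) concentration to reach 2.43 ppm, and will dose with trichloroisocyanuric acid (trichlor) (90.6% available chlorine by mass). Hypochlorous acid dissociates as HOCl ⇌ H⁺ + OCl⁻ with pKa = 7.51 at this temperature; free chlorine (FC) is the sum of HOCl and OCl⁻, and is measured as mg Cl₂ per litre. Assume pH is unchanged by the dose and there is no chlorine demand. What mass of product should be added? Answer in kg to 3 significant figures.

[OCl⁻]/[HOCl] = 10^(pH − pKa) = 10^(7.54 − 7.51) = 1.072; fraction as HOCl = 1/(1 + 1.072) = 0.4827.
Free chlorine required for 2.43 ppm HOCl: 2.43 / 0.4827 = 5.034 ppm.
FC to add: 5.034 − 0.3 = 4.734 mg/L as Cl₂.
Cl₂ equivalent: 4.734 mg/L × 643,000 L = 3044 g.
Product at 90.6% available Cl: 3044 / 0.906 = 3360 g.

3.36 kg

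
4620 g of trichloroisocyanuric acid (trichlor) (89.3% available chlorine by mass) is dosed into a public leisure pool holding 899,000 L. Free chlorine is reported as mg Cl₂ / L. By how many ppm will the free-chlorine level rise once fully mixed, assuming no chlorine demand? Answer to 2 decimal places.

4.59 ppm

Available chlorine delivered: 4620 g × 0.893 = 4126 g as Cl₂.
Concentration rise: 4126 g / 899,000 L = 4.589 mg/L = 4.59 ppm.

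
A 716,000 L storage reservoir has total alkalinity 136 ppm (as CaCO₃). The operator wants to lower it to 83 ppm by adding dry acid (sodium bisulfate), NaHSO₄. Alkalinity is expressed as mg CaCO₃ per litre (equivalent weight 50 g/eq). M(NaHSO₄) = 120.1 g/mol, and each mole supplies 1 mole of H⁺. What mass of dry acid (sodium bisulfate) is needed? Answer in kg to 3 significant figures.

Alkalinity to neutralize: (136 − 83) = 53 mg/L as CaCO₃ × 716,000 L = 37,950 g as CaCO₃.
Equivalents of H⁺ required: 37,950 ÷ 50 g/eq = 759 eq = 759 mol NaHSO₄.
Mass of NaHSO₄: 759 × 120.1 = 91,150 g.

91.2 kg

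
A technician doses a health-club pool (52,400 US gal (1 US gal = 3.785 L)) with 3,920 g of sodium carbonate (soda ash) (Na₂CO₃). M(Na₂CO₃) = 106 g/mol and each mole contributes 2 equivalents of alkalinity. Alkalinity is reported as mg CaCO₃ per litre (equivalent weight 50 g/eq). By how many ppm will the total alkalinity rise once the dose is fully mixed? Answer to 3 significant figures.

18.6 ppm

Volume: 52,400 US gal × 3.785 L/gal = 198,334 L.
Moles of Na₂CO₃: 3,920 g ÷ 106 g/mol = 36.98 mol → 73.96 eq of alkalinity.
As CaCO₃: 73.96 eq × 50 g/eq = 3698 g.
Rise: 3698 g / 198,334 L × 1000 = 18.65 mg/L.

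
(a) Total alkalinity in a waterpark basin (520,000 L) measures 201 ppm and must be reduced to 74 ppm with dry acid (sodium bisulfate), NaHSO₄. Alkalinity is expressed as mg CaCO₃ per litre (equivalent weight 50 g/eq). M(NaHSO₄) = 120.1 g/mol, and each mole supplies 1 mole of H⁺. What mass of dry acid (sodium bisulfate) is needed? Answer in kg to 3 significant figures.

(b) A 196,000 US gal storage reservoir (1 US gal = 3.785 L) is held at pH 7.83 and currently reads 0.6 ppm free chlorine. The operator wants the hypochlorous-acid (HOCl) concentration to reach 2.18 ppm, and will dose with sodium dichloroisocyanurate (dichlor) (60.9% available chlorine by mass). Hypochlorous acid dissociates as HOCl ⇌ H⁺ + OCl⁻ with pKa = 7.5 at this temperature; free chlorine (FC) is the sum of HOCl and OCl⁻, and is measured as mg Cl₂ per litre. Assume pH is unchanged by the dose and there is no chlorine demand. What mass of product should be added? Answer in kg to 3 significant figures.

(a) Alkalinity to neutralize: (201 − 74) = 127 mg/L as CaCO₃ × 520,000 L = 66,040 g as CaCO₃.
(a) Equivalents of H⁺ required: 66,040 ÷ 50 g/eq = 1321 eq = 1321 mol NaHSO₄.
(a) Mass of NaHSO₄: 1321 × 120.1 = 158,600 g.

(b) Volume: 196,000 US gal × 3.785 L/gal = 741,860 L.
(b) [OCl⁻]/[HOCl] = 10^(pH − pKa) = 10^(7.83 − 7.5) = 2.138; fraction as HOCl = 1/(1 + 2.138) = 0.3187.
(b) Free chlorine required for 2.18 ppm HOCl: 2.18 / 0.3187 = 6.841 ppm.
(b) FC to add: 6.841 − 0.6 = 6.241 mg/L as Cl₂.
(b) Cl₂ equivalent: 6.241 mg/L × 741,860 L = 4630 g.
(b) Product at 60.9% available Cl: 4630 / 0.609 = 7602 g.

(a) 159 kg; (b) 7.60 kg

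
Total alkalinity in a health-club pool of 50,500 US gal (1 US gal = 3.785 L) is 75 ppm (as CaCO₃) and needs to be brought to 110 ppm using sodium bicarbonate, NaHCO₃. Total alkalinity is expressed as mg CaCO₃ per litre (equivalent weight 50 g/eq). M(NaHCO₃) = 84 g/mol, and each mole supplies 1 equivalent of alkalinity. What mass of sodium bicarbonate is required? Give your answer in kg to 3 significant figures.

Volume: 50,500 US gal × 3.785 L/gal = 191,142 L.
Alkalinity to add: (110 − 75) = 35 mg/L as CaCO₃ × 191,142 L = 6690 g as CaCO₃.
Equivalents: 6690 g ÷ 50 g/eq = 133.8 eq.
NaHCO₃ supplies 1 eq per mole → 133.8 mol.
Mass: 133.8 mol × 84 g/mol = 11,240 g.

11.2 kg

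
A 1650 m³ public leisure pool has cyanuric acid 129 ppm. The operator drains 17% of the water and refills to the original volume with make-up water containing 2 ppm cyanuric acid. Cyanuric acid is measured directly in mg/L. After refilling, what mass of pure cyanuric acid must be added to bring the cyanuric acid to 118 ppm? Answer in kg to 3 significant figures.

Volume: 1650 m³ = 1,650,000 L.
After draining 17% and refilling: 129 × 0.83 + 2 × 0.17 = 107.41 ppm.
Deficit to target: 118 − 107.41 = 10.59 mg/L.
Mass: 10.59 mg/L × 1,650,000 L = 17,470 g cyanuric acid.

17.5 kg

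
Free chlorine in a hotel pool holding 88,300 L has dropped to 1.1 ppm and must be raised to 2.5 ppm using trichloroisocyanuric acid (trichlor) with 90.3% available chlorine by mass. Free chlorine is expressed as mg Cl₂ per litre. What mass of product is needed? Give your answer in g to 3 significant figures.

Chlorine deficit: 2.5 − 1.1 = 1.4 ppm = 1.4 mg/L as Cl₂.
Cl₂ equivalent needed: 1.4 mg/L × 88,300 L = 123,600 mg = 123.6 g.
Product at 90.3% available chlorine: 123.6 / 0.903 = 136.9 g.

137 g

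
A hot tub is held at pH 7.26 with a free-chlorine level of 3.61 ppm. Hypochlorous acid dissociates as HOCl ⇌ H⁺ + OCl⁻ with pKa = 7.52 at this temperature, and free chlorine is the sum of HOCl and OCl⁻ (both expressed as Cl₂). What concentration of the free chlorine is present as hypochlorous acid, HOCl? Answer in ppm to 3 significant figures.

[OCl⁻]/[HOCl] = 10^(pH − pKa) = 10^(7.26 − 7.52) = 10^-0.26 = 0.5495.
Fraction as HOCl = 1 / (1 + 0.5495) = 0.6454.
HOCl = 0.6454 × 3.61 ppm = 2.33 ppm.

2.33 ppm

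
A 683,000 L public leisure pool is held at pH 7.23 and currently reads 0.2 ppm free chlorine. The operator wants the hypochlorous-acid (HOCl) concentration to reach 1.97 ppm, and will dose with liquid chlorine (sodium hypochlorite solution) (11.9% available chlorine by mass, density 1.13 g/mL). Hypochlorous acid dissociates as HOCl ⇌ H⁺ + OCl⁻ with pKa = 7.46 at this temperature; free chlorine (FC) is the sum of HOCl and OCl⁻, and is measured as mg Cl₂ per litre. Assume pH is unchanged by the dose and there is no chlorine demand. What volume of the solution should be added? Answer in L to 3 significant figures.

14.9 L

[OCl⁻]/[HOCl] = 10^(pH − pKa) = 10^(7.23 − 7.46) = 0.5888; fraction as HOCl = 1/(1 + 0.5888) = 0.6294.
Free chlorine required for 1.97 ppm HOCl: 1.97 / 0.6294 = 3.13 ppm.
FC to add: 3.13 − 0.2 = 2.93 mg/L as Cl₂.
Cl₂ equivalent: 2.93 mg/L × 683,000 L = 2001 g.
Product at 11.9% available Cl: 2001 / 0.119 = 16,820 g.
Volume: 16,820 g ÷ 1.13 g/mL = 14,880 mL.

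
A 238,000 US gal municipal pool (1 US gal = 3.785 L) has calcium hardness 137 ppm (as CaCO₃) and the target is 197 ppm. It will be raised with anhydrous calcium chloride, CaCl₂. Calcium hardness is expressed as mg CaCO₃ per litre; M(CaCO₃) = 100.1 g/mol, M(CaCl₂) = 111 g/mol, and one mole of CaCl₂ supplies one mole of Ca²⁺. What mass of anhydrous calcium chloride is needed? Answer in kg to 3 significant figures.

59.9 kg

Volume: 238,000 US gal × 3.785 L/gal = 900,830 L.
Hardness to add: (197 − 137) = 60 mg/L as CaCO₃ × 900,830 L = 54,050 g as CaCO₃.
Moles of Ca²⁺ (1 mol Ca²⁺ ≡ 1 mol CaCO₃): 54,050 / 100.1 g/mol = 540 mol.
Mass of CaCl₂: 540 × 111 = 59,940 g.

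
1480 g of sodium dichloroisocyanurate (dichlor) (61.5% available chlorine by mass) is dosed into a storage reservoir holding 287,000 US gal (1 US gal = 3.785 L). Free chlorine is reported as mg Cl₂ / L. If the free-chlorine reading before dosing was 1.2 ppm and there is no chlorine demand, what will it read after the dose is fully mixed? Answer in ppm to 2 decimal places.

2.04 ppm

Volume: 287,000 US gal × 3.785 L/gal = 1,086,295 L.
Available chlorine delivered: 1480 g × 0.615 = 910.2 g as Cl₂.
Concentration rise: 910.2 g / 1,086,295 L = 0.8379 mg/L = 0.84 ppm.
Final FC: 1.2 + 0.84 = 2.04 ppm.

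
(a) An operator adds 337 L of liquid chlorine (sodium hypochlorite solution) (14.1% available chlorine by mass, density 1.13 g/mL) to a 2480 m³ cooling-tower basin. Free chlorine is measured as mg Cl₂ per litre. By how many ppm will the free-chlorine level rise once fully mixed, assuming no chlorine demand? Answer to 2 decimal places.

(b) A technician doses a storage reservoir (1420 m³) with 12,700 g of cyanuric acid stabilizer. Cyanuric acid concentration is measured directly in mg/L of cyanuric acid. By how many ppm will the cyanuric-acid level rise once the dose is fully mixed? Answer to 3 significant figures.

(a) 21.65 ppm; (b) 8.94 ppm

(a) Volume: 2480 m³ = 2,480,000 L.
(a) Mass of solution: 337 L × 1000 mL/L × 1.13 g/mL = 380,800 g.
(a) Available chlorine delivered: 380,800 g × 0.141 = 53,690 g as Cl₂.
(a) Concentration rise: 53,690 g / 2,480,000 L = 21.65 mg/L = 21.65 ppm.

(b) Volume: 1420 m³ = 1,420,000 L.
(b) Rise: 12,700 g / 1,420,000 L × 1000 = 8.944 mg/L.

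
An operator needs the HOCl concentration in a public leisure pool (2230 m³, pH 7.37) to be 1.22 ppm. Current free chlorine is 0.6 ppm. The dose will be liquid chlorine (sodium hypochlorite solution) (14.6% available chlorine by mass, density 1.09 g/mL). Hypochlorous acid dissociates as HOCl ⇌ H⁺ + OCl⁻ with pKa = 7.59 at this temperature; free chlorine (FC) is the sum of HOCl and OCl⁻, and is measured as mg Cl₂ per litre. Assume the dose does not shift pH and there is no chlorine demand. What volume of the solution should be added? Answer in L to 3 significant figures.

19.0 L

Volume: 2230 m³ = 2,230,000 L.
[OCl⁻]/[HOCl] = 10^(pH − pKa) = 10^(7.37 − 7.59) = 0.6026; fraction as HOCl = 1/(1 + 0.6026) = 0.624.
Free chlorine required for 1.22 ppm HOCl: 1.22 / 0.624 = 1.955 ppm.
FC to add: 1.955 − 0.6 = 1.355 mg/L as Cl₂.
Cl₂ equivalent: 1.355 mg/L × 2,230,000 L = 3022 g.
Product at 14.6% available Cl: 3022 / 0.146 = 20,700 g.
Volume: 20,700 g ÷ 1.09 g/mL = 18,990 mL.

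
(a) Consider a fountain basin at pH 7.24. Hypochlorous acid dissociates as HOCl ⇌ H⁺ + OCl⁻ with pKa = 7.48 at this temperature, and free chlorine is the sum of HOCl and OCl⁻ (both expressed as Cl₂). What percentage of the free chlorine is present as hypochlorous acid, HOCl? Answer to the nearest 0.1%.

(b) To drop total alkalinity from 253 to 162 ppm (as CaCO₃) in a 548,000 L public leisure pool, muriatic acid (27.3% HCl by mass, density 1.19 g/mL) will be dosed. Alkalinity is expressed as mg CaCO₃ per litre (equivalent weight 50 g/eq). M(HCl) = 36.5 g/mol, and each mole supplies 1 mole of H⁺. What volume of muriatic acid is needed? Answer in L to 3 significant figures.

(a) 63.5%; (b) 112 L

(a) [OCl⁻]/[HOCl] = 10^(pH − pKa) = 10^(7.24 − 7.48) = 10^-0.24 = 0.5754.
(a) Fraction as HOCl = 1 / (1 + 0.5754) = 0.6347.

(b) Alkalinity to neutralize: (253 − 162) = 91 mg/L as CaCO₃ × 548,000 L = 49,870 g as CaCO₃.
(b) Equivalents of H⁺ required: 49,870 ÷ 50 g/eq = 997.4 eq = 997.4 mol HCl.
(b) Mass of HCl: 997.4 × 36.5 = 36,400 g.
(b) Mass of 27.3% solution: 36,400 / 0.273 = 133,300 g.
(b) Volume: 133,300 g ÷ 1.19 g/mL = 112,100 mL.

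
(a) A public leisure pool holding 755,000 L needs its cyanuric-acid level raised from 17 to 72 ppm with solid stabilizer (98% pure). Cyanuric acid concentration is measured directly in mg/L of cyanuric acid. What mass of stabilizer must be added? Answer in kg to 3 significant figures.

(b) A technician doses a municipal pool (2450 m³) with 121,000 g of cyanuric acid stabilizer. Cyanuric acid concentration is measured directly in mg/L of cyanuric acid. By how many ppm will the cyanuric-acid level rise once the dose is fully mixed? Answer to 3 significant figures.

(a) CYA to add: (72 − 17) = 55 mg/L × 755,000 L = 41,520 g cyanuric acid.
(a) At 98% purity: 41,520 / 0.98 = 42,370 g product.

(b) Volume: 2450 m³ = 2,450,000 L.
(b) Rise: 121,000 g / 2,450,000 L × 1000 = 49.39 mg/L.

(a) 42.4 kg; (b) 49.4 ppm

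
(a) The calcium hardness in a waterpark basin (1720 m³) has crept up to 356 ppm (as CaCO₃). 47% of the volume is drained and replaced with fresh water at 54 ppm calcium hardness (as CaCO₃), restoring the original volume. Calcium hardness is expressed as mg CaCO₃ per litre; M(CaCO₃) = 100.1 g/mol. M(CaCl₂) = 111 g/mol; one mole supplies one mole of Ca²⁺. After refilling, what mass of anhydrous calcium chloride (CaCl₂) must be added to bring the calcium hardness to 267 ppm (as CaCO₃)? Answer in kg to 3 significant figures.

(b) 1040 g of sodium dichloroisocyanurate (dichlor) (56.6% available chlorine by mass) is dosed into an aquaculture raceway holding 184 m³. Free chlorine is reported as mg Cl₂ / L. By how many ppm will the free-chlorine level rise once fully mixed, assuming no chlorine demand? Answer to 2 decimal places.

(a) Volume: 1720 m³ = 1,720,000 L.
(a) After draining 47% and refilling: 356 × 0.53 + 54 × 0.47 = 214.06 ppm.
(a) Deficit to target: 267 − 214.06 = 52.94 mg/L.
(a) As CaCO₃: 52.94 mg/L × 1,720,000 L = 91,060 g; ÷ 100.1 = 909.7 mol Ca²⁺.
(a) Mass: 909.7 × 111 = 101,000 g.

(b) Volume: 184 m³ = 184,000 L.
(b) Available chlorine delivered: 1040 g × 0.566 = 588.6 g as Cl₂.
(b) Concentration rise: 588.6 g / 184,000 L = 3.199 mg/L = 3.20 ppm.

(a) 101 kg; (b) 3.20 ppm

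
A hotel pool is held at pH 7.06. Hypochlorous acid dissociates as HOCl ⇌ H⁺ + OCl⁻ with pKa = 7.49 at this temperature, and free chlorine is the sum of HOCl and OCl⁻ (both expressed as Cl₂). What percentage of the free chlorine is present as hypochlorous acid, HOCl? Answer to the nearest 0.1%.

72.9%

[OCl⁻]/[HOCl] = 10^(pH − pKa) = 10^(7.06 − 7.49) = 10^-0.43 = 0.3715.
Fraction as HOCl = 1 / (1 + 0.3715) = 0.7291.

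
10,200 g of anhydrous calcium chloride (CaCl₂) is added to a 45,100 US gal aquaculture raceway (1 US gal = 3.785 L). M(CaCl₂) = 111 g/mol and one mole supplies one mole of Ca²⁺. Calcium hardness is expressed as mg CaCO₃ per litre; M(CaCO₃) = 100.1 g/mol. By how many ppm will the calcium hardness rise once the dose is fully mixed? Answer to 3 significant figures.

53.9 ppm

Volume: 45,100 US gal × 3.785 L/gal = 170,704 L.
Moles of Ca²⁺: 10,200 g ÷ 111 g/mol = 91.89 mol.
As CaCO₃: 91.89 mol × 100.1 g/mol = 9198 g.
Rise: 9198 g / 170,704 L × 1000 = 53.89 mg/L.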